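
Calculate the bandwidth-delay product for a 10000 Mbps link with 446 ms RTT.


BDP = bandwidth * RTT
= 10000 Mbps * 446 ms
= 10000 * 1e6 * 446 / 1000 bits
= 4460000000 bits
= 557500000 bytes
= 544433.5938 KB
BDP = 4460000000 bits (557500000 bytes)


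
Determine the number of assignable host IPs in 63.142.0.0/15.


Host bits = 32 - 15 = 17
Total addresses = 2^17 = 131072
Usable = total - 2 (network and broadcast)
Usable hosts: 131070


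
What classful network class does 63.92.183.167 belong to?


First octet: 63
Binary: 00111111
0xxxxxxx -> Class A (1-126)
Class A, default mask 255.0.0.0 (/8)


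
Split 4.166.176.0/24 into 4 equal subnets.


New prefix = 24 + 2 = 26
Each subnet has 64 addresses
  4.166.176.0/26
  4.166.176.64/26
  4.166.176.128/26
  4.166.176.192/26
Subnets: 4.166.176.0/26, 4.166.176.64/26, 4.166.176.128/26, 4.166.176.192/26


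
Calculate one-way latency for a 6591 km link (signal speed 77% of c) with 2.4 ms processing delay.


Speed = 0.77 * 3e5 km/s = 231000 km/s
Propagation delay = 6591 / 231000 = 0.0285 s = 28.5325 ms
Processing delay = 2.4 ms
Total one-way latency = 30.9325 ms


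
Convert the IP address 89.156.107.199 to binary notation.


89 = 01011001
156 = 10011100
107 = 01101011
199 = 11000111
Binary: 01011001.10011100.01101011.11000111


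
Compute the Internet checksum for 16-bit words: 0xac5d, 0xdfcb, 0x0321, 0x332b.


Sum all words (with carry folding):
+ 0xac5d = 0xac5d
+ 0xdfcb = 0x8c29
+ 0x0321 = 0x8f4a
+ 0x332b = 0xc275
One's complement: ~0xc275
Checksum = 0x3d8a


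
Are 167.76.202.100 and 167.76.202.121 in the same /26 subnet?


Mask: 255.255.255.192
167.76.202.100 AND mask = 167.76.202.64
167.76.202.121 AND mask = 167.76.202.64
Yes, same subnet (167.76.202.64)


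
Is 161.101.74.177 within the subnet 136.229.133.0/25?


Subnet network: 136.229.133.0
Test IP AND mask: 161.101.74.128
No, 161.101.74.177 is not in 136.229.133.0/25


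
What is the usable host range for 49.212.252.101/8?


Network: 49.0.0.0
Broadcast: 49.255.255.255
First usable = network + 1
Last usable = broadcast - 1
Range: 49.0.0.1 to 49.255.255.254


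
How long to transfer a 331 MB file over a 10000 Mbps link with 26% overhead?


Effective throughput = 10000 * (1 - 26/100) = 7400 Mbps
File size in Mb = 331 * 8 = 2648 Mb
Time = 2648 / 7400
Time = 0.3578 seconds


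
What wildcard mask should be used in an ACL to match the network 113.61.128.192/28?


Subnet mask: 255.255.255.240
Wildcard = 255.255.255.255 - subnet mask
255 - 255 = 0
255 - 255 = 0
255 - 255 = 0
255 - 240 = 15
Wildcard: 0.0.0.15


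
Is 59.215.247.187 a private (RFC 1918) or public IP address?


RFC 1918 private ranges:
  10.0.0.0/8 (10.0.0.0 - 10.255.255.255)
  172.16.0.0/12 (172.16.0.0 - 172.31.255.255)
  192.168.0.0/16 (192.168.0.0 - 192.168.255.255)
Public (not in any RFC 1918 range)


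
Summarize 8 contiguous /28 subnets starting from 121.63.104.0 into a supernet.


Original prefix: /28
Number of subnets: 8 = 2^3
New prefix = 28 - 3 = 25
Supernet: 121.63.104.0/25


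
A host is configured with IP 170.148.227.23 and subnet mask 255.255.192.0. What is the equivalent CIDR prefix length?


Binary: 11111111.11111111.11000000.00000000
Count leading 1s
Prefix: /18


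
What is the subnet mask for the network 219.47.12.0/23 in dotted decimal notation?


/23 means 23 network bits, 9 host bits
Binary: 11111111111111111111111000000000
Mask: 255.255.254.0


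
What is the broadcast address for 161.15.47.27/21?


Network: 161.15.40.0/21
Host bits = 11
Set all host bits to 1:
Broadcast: 161.15.47.255


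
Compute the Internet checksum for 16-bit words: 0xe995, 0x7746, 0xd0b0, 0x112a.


Sum all words (with carry folding):
+ 0xe995 = 0xe995
+ 0x7746 = 0x60dc
+ 0xd0b0 = 0x318d
+ 0x112a = 0x42b7
One's complement: ~0x42b7
Checksum = 0xbd48


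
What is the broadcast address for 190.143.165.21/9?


Network: 190.128.0.0/9
Host bits = 23
Set all host bits to 1:
Broadcast: 190.255.255.255


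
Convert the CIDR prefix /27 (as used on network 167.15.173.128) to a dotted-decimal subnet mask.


/27 means 27 network bits, 5 host bits
Binary: 11111111111111111111111111100000
Mask: 255.255.255.224


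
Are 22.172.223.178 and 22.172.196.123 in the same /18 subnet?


Mask: 255.255.192.0
22.172.223.178 AND mask = 22.172.192.0
22.172.196.123 AND mask = 22.172.192.0
Yes, same subnet (22.172.192.0)


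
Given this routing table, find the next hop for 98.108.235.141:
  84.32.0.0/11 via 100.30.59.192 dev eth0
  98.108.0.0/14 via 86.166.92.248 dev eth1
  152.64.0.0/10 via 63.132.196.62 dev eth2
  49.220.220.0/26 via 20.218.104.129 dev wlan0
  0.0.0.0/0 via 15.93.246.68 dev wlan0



Longest prefix match for 98.108.235.141:
  /11 84.32.0.0: no
  /14 98.108.0.0: MATCH
  /10 152.64.0.0: no
  /26 49.220.220.0: no
  /0 0.0.0.0: MATCH
Selected: next-hop 86.166.92.248 via eth1 (matched /14)


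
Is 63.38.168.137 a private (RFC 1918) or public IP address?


RFC 1918 private ranges:
  10.0.0.0/8 (10.0.0.0 - 10.255.255.255)
  172.16.0.0/12 (172.16.0.0 - 172.31.255.255)
  192.168.0.0/16 (192.168.0.0 - 192.168.255.255)
Public (not in any RFC 1918 range)


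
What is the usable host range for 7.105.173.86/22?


Network: 7.105.172.0
Broadcast: 7.105.175.255
First usable = network + 1
Last usable = broadcast - 1
Range: 7.105.172.1 to 7.105.175.254


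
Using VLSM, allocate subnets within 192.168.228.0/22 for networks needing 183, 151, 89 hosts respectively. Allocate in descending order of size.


183 hosts -> /24 (254 usable): 192.168.228.0/24
151 hosts -> /24 (254 usable): 192.168.229.0/24
89 hosts -> /25 (126 usable): 192.168.230.0/25
Allocation: 192.168.228.0/24 (183 hosts, 254 usable); 192.168.229.0/24 (151 hosts, 254 usable); 192.168.230.0/25 (89 hosts, 126 usable)


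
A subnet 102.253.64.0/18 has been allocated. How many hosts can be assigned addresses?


Host bits = 32 - 18 = 14
Total addresses = 2^14 = 16384
Usable = total - 2 (network and broadcast)
Usable hosts: 16382


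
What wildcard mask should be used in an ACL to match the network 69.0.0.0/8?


Subnet mask: 255.0.0.0
Wildcard = 255.255.255.255 - subnet mask
255 - 255 = 0
255 - 0 = 255
255 - 0 = 255
255 - 0 = 255
Wildcard: 0.255.255.255


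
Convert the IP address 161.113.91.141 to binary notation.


161 = 10100001
113 = 01110001
91 = 01011011
141 = 10001101
Binary: 10100001.01110001.01011011.10001101


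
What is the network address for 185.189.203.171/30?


IP:   10111001.10111101.11001011.10101011
Mask: 11111111.11111111.11111111.11111100
AND operation:
Net:  10111001.10111101.11001011.10101000
Network: 185.189.203.168/30


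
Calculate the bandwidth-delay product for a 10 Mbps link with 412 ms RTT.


BDP = bandwidth * RTT
= 10 Mbps * 412 ms
= 10 * 1e6 * 412 / 1000 bits
= 4120000 bits
= 515000 bytes
= 502.9297 KB
BDP = 4120000 bits (515000 bytes)


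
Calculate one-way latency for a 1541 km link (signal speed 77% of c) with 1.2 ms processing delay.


Speed = 0.77 * 3e5 km/s = 231000 km/s
Propagation delay = 1541 / 231000 = 0.0067 s = 6.671 ms
Processing delay = 1.2 ms
Total one-way latency = 7.871 ms


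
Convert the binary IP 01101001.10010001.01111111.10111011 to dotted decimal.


01101001 = 105
10010001 = 145
01111111 = 127
10111011 = 187
IP: 105.145.127.187


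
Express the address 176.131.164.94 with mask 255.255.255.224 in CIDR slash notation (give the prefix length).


Binary: 11111111.11111111.11111111.11100000
Count leading 1s
Prefix: /27


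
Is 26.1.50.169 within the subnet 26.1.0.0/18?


Subnet network: 26.1.0.0
Test IP AND mask: 26.1.0.0
Yes, 26.1.50.169 is in 26.1.0.0/18


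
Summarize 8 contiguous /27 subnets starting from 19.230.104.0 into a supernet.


Original prefix: /27
Number of subnets: 8 = 2^3
New prefix = 27 - 3 = 24
Supernet: 19.230.104.0/24


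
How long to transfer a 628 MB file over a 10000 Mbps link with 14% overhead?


Effective throughput = 10000 * (1 - 14/100) = 8600 Mbps
File size in Mb = 628 * 8 = 5024 Mb
Time = 5024 / 8600
Time = 0.5842 seconds


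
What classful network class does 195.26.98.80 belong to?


First octet: 195
Binary: 11000011
110xxxxx -> Class C (192-223)
Class C, default mask 255.255.255.0 (/24)


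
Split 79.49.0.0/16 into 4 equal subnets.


New prefix = 16 + 2 = 18
Each subnet has 16384 addresses
  79.49.0.0/18
  79.49.64.0/18
  79.49.128.0/18
  79.49.192.0/18
Subnets: 79.49.0.0/18, 79.49.64.0/18, 79.49.128.0/18, 79.49.192.0/18


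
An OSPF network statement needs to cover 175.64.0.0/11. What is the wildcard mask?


Subnet mask: 255.224.0.0
Wildcard = 255.255.255.255 - subnet mask
255 - 255 = 0
255 - 224 = 31
255 - 0 = 255
255 - 0 = 255
Wildcard: 0.31.255.255


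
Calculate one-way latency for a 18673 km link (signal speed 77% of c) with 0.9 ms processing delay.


Speed = 0.77 * 3e5 km/s = 231000 km/s
Propagation delay = 18673 / 231000 = 0.0808 s = 80.8355 ms
Processing delay = 0.9 ms
Total one-way latency = 81.7355 ms


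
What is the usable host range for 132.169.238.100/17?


Network: 132.169.128.0
Broadcast: 132.169.255.255
First usable = network + 1
Last usable = broadcast - 1
Range: 132.169.128.1 to 132.169.255.254


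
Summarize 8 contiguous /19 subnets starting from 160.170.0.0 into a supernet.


Original prefix: /19
Number of subnets: 8 = 2^3
New prefix = 19 - 3 = 16
Supernet: 160.170.0.0/16


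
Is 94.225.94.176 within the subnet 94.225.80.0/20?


Subnet network: 94.225.80.0
Test IP AND mask: 94.225.80.0
Yes, 94.225.94.176 is in 94.225.80.0/20


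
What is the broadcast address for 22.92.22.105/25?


Network: 22.92.22.0/25
Host bits = 7
Set all host bits to 1:
Broadcast: 22.92.22.127


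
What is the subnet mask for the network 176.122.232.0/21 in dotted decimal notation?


/21 means 21 network bits, 11 host bits
Binary: 11111111111111111111100000000000
Mask: 255.255.248.0


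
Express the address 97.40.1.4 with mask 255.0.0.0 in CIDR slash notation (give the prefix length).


Binary: 11111111.00000000.00000000.00000000
Count leading 1s
Prefix: /8


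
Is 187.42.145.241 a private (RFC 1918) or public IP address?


RFC 1918 private ranges:
  10.0.0.0/8 (10.0.0.0 - 10.255.255.255)
  172.16.0.0/12 (172.16.0.0 - 172.31.255.255)
  192.168.0.0/16 (192.168.0.0 - 192.168.255.255)
Public (not in any RFC 1918 range)


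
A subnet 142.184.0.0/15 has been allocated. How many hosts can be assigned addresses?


Host bits = 32 - 15 = 17
Total addresses = 2^17 = 131072
Usable = total - 2 (network and broadcast)
Usable hosts: 131070


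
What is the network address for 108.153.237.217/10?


IP:   01101100.10011001.11101101.11011001
Mask: 11111111.11000000.00000000.00000000
AND operation:
Net:  01101100.10000000.00000000.00000000
Network: 108.128.0.0/10


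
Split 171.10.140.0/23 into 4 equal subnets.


New prefix = 23 + 2 = 25
Each subnet has 128 addresses
  171.10.140.0/25
  171.10.140.128/25
  171.10.141.0/25
  171.10.141.128/25
Subnets: 171.10.140.0/25, 171.10.140.128/25, 171.10.141.0/25, 171.10.141.128/25


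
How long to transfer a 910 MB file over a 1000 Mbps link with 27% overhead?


Effective throughput = 1000 * (1 - 27/100) = 730 Mbps
File size in Mb = 910 * 8 = 7280 Mb
Time = 7280 / 730
Time = 9.9726 seconds


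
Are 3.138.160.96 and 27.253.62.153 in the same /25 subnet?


Mask: 255.255.255.128
3.138.160.96 AND mask = 3.138.160.0
27.253.62.153 AND mask = 27.253.62.128
No, different subnets (3.138.160.0 vs 27.253.62.128)


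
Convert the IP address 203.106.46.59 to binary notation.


203 = 11001011
106 = 01101010
46 = 00101110
59 = 00111011
Binary: 11001011.01101010.00101110.00111011


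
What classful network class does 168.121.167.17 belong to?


First octet: 168
Binary: 10101000
10xxxxxx -> Class B (128-191)
Class B, default mask 255.255.0.0 (/16)


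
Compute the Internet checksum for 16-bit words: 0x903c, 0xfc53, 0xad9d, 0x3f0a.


Sum all words (with carry folding):
+ 0x903c = 0x903c
+ 0xfc53 = 0x8c90
+ 0xad9d = 0x3a2e
+ 0x3f0a = 0x7938
One's complement: ~0x7938
Checksum = 0x86c7


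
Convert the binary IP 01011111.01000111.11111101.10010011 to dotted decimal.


01011111 = 95
01000111 = 71
11111101 = 253
10010011 = 147
IP: 95.71.253.147


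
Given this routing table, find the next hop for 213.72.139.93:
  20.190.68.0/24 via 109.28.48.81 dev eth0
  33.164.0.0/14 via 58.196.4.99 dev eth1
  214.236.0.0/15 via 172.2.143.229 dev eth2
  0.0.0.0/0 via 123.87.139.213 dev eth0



Longest prefix match for 213.72.139.93:
  /24 20.190.68.0: no
  /14 33.164.0.0: no
  /15 214.236.0.0: no
  /0 0.0.0.0: MATCH
Selected: next-hop 123.87.139.213 via eth0 (matched /0)


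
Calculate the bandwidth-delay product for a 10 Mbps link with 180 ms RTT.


BDP = bandwidth * RTT
= 10 Mbps * 180 ms
= 10 * 1e6 * 180 / 1000 bits
= 1800000 bits
= 225000 bytes
= 219.7266 KB
BDP = 1800000 bits (225000 bytes)


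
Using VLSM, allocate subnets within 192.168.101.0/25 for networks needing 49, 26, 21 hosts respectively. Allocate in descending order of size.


49 hosts -> /26 (62 usable): 192.168.101.0/26
26 hosts -> /27 (30 usable): 192.168.101.64/27
21 hosts -> /27 (30 usable): 192.168.101.96/27
Allocation: 192.168.101.0/26 (49 hosts, 62 usable); 192.168.101.64/27 (26 hosts, 30 usable); 192.168.101.96/27 (21 hosts, 30 usable)


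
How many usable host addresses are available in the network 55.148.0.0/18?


Host bits = 32 - 18 = 14
Total addresses = 2^14 = 16384
Usable = total - 2 (network and broadcast)
Usable hosts: 16382


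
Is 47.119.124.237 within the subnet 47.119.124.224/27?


Subnet network: 47.119.124.224
Test IP AND mask: 47.119.124.224
Yes, 47.119.124.237 is in 47.119.124.224/27


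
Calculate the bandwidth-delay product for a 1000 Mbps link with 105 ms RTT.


BDP = bandwidth * RTT
= 1000 Mbps * 105 ms
= 1000 * 1e6 * 105 / 1000 bits
= 105000000 bits
= 13125000 bytes
= 12817.3828 KB
BDP = 105000000 bits (13125000 bytes)


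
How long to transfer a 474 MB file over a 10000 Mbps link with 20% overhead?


Effective throughput = 10000 * (1 - 20/100) = 8000 Mbps
File size in Mb = 474 * 8 = 3792 Mb
Time = 3792 / 8000
Time = 0.474 seconds


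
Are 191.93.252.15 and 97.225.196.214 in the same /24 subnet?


Mask: 255.255.255.0
191.93.252.15 AND mask = 191.93.252.0
97.225.196.214 AND mask = 97.225.196.0
No, different subnets (191.93.252.0 vs 97.225.196.0)


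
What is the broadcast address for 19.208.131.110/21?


Network: 19.208.128.0/21
Host bits = 11
Set all host bits to 1:
Broadcast: 19.208.135.255


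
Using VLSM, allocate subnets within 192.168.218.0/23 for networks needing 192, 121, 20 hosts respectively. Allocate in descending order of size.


192 hosts -> /24 (254 usable): 192.168.218.0/24
121 hosts -> /25 (126 usable): 192.168.219.0/25
20 hosts -> /27 (30 usable): 192.168.219.128/27
Allocation: 192.168.218.0/24 (192 hosts, 254 usable); 192.168.219.0/25 (121 hosts, 126 usable); 192.168.219.128/27 (20 hosts, 30 usable)


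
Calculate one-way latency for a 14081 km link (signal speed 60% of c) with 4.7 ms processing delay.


Speed = 0.6 * 3e5 km/s = 180000 km/s
Propagation delay = 14081 / 180000 = 0.0782 s = 78.2278 ms
Processing delay = 4.7 ms
Total one-way latency = 82.9278 ms


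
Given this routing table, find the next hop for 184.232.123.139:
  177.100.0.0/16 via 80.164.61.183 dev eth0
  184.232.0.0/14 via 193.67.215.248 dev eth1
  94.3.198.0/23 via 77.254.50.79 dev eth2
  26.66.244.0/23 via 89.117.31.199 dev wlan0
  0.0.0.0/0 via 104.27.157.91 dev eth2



Longest prefix match for 184.232.123.139:
  /16 177.100.0.0: no
  /14 184.232.0.0: MATCH
  /23 94.3.198.0: no
  /23 26.66.244.0: no
  /0 0.0.0.0: MATCH
Selected: next-hop 193.67.215.248 via eth1 (matched /14)


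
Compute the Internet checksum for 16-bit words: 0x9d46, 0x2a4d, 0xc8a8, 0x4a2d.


Sum all words (with carry folding):
+ 0x9d46 = 0x9d46
+ 0x2a4d = 0xc793
+ 0xc8a8 = 0x903c
+ 0x4a2d = 0xda69
One's complement: ~0xda69
Checksum = 0x2596


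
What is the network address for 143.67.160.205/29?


IP:   10001111.01000011.10100000.11001101
Mask: 11111111.11111111.11111111.11111000
AND operation:
Net:  10001111.01000011.10100000.11001000
Network: 143.67.160.200/29


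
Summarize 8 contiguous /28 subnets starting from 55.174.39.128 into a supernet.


Original prefix: /28
Number of subnets: 8 = 2^3
New prefix = 28 - 3 = 25
Supernet: 55.174.39.128/25


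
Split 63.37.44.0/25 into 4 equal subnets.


New prefix = 25 + 2 = 27
Each subnet has 32 addresses
  63.37.44.0/27
  63.37.44.32/27
  63.37.44.64/27
  63.37.44.96/27
Subnets: 63.37.44.0/27, 63.37.44.32/27, 63.37.44.64/27, 63.37.44.96/27


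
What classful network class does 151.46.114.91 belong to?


First octet: 151
Binary: 10010111
10xxxxxx -> Class B (128-191)
Class B, default mask 255.255.0.0 (/16)


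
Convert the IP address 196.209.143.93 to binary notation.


196 = 11000100
209 = 11010001
143 = 10001111
93 = 01011101
Binary: 11000100.11010001.10001111.01011101


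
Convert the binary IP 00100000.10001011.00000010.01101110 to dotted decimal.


00100000 = 32
10001011 = 139
00000010 = 2
01101110 = 110
IP: 32.139.2.110


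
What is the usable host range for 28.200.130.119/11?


Network: 28.192.0.0
Broadcast: 28.223.255.255
First usable = network + 1
Last usable = broadcast - 1
Range: 28.192.0.1 to 28.223.255.254


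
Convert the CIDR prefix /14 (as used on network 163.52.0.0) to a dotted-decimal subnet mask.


/14 means 14 network bits, 18 host bits
Binary: 11111111111111000000000000000000
Mask: 255.252.0.0


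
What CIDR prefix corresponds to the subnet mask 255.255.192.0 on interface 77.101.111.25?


Binary: 11111111.11111111.11000000.00000000
Count leading 1s
Prefix: /18


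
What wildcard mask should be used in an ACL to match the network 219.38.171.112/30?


Subnet mask: 255.255.255.252
Wildcard = 255.255.255.255 - subnet mask
255 - 255 = 0
255 - 255 = 0
255 - 255 = 0
255 - 252 = 3
Wildcard: 0.0.0.3


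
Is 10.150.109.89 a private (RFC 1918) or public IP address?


RFC 1918 private ranges:
  10.0.0.0/8 (10.0.0.0 - 10.255.255.255)
  172.16.0.0/12 (172.16.0.0 - 172.31.255.255)
  192.168.0.0/16 (192.168.0.0 - 192.168.255.255)
Private (in 10.0.0.0/8)


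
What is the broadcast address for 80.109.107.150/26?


Network: 80.109.107.128/26
Host bits = 6
Set all host bits to 1:
Broadcast: 80.109.107.191


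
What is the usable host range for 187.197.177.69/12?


Network: 187.192.0.0
Broadcast: 187.207.255.255
First usable = network + 1
Last usable = broadcast - 1
Range: 187.192.0.1 to 187.207.255.254


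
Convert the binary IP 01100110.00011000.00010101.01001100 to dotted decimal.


01100110 = 102
00011000 = 24
00010101 = 21
01001100 = 76
IP: 102.24.21.76


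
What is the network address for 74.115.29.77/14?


IP:   01001010.01110011.00011101.01001101
Mask: 11111111.11111100.00000000.00000000
AND operation:
Net:  01001010.01110000.00000000.00000000
Network: 74.112.0.0/14


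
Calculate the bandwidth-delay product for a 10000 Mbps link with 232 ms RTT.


BDP = bandwidth * RTT
= 10000 Mbps * 232 ms
= 10000 * 1e6 * 232 / 1000 bits
= 2320000000 bits
= 290000000 bytes
= 283203.125 KB
BDP = 2320000000 bits (290000000 bytes)


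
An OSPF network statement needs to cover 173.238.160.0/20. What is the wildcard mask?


Subnet mask: 255.255.240.0
Wildcard = 255.255.255.255 - subnet mask
255 - 255 = 0
255 - 255 = 0
255 - 240 = 15
255 - 0 = 255
Wildcard: 0.0.15.255


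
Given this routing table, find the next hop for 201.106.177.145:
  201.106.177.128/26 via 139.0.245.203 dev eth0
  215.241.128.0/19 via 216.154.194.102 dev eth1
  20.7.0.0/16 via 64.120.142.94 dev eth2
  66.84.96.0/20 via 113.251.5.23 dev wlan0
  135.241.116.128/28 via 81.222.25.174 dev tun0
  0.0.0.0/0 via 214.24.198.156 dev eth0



Longest prefix match for 201.106.177.145:
  /26 201.106.177.128: MATCH
  /19 215.241.128.0: no
  /16 20.7.0.0: no
  /20 66.84.96.0: no
  /28 135.241.116.128: no
  /0 0.0.0.0: MATCH
Selected: next-hop 139.0.245.203 via eth0 (matched /26)


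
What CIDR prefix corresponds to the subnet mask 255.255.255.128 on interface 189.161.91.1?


Binary: 11111111.11111111.11111111.10000000
Count leading 1s
Prefix: /25


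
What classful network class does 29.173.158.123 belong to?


First octet: 29
Binary: 00011101
0xxxxxxx -> Class A (1-126)
Class A, default mask 255.0.0.0 (/8)


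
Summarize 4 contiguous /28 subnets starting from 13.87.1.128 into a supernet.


Original prefix: /28
Number of subnets: 4 = 2^2
New prefix = 28 - 2 = 26
Supernet: 13.87.1.128/26


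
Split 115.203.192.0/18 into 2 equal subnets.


New prefix = 18 + 1 = 19
Each subnet has 8192 addresses
  115.203.192.0/19
  115.203.224.0/19
Subnets: 115.203.192.0/19, 115.203.224.0/19


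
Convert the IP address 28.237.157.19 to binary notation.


28 = 00011100
237 = 11101101
157 = 10011101
19 = 00010011
Binary: 00011100.11101101.10011101.00010011


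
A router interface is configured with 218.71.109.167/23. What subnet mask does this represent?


/23 means 23 network bits, 9 host bits
Binary: 11111111111111111111111000000000
Mask: 255.255.254.0


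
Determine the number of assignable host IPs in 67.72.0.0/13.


Host bits = 32 - 13 = 19
Total addresses = 2^19 = 524288
Usable = total - 2 (network and broadcast)
Usable hosts: 524286


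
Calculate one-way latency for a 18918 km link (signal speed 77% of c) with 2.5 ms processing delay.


Speed = 0.77 * 3e5 km/s = 231000 km/s
Propagation delay = 18918 / 231000 = 0.0819 s = 81.8961 ms
Processing delay = 2.5 ms
Total one-way latency = 84.3961 ms


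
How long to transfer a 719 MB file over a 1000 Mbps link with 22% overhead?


Effective throughput = 1000 * (1 - 22/100) = 780 Mbps
File size in Mb = 719 * 8 = 5752 Mb
Time = 5752 / 780
Time = 7.3744 seconds


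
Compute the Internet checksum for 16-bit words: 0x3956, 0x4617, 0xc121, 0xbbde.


Sum all words (with carry folding):
+ 0x3956 = 0x3956
+ 0x4617 = 0x7f6d
+ 0xc121 = 0x408f
+ 0xbbde = 0xfc6d
One's complement: ~0xfc6d
Checksum = 0x0392


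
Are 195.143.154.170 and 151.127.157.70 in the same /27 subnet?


Mask: 255.255.255.224
195.143.154.170 AND mask = 195.143.154.160
151.127.157.70 AND mask = 151.127.157.64
No, different subnets (195.143.154.160 vs 151.127.157.64)


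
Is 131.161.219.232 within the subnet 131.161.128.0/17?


Subnet network: 131.161.128.0
Test IP AND mask: 131.161.128.0
Yes, 131.161.219.232 is in 131.161.128.0/17


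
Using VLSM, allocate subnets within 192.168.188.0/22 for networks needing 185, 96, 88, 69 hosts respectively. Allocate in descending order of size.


185 hosts -> /24 (254 usable): 192.168.188.0/24
96 hosts -> /25 (126 usable): 192.168.189.0/25
88 hosts -> /25 (126 usable): 192.168.189.128/25
69 hosts -> /25 (126 usable): 192.168.190.0/25
Allocation: 192.168.188.0/24 (185 hosts, 254 usable); 192.168.189.0/25 (96 hosts, 126 usable); 192.168.189.128/25 (88 hosts, 126 usable); 192.168.190.0/25 (69 hosts, 126 usable)


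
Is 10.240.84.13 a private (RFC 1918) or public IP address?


RFC 1918 private ranges:
  10.0.0.0/8 (10.0.0.0 - 10.255.255.255)
  172.16.0.0/12 (172.16.0.0 - 172.31.255.255)
  192.168.0.0/16 (192.168.0.0 - 192.168.255.255)
Private (in 10.0.0.0/8)


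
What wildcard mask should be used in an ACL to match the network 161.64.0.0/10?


Subnet mask: 255.192.0.0
Wildcard = 255.255.255.255 - subnet mask
255 - 255 = 0
255 - 192 = 63
255 - 0 = 255
255 - 0 = 255
Wildcard: 0.63.255.255


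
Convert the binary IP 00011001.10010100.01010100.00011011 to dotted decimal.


00011001 = 25
10010100 = 148
01010100 = 84
00011011 = 27
IP: 25.148.84.27


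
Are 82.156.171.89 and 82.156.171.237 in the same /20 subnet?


Mask: 255.255.240.0
82.156.171.89 AND mask = 82.156.160.0
82.156.171.237 AND mask = 82.156.160.0
Yes, same subnet (82.156.160.0)


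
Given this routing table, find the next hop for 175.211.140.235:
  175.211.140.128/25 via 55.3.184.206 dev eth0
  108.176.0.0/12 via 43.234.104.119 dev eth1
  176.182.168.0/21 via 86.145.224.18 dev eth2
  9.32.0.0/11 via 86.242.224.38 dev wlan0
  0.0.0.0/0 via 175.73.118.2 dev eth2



Longest prefix match for 175.211.140.235:
  /25 175.211.140.128: MATCH
  /12 108.176.0.0: no
  /21 176.182.168.0: no
  /11 9.32.0.0: no
  /0 0.0.0.0: MATCH
Selected: next-hop 55.3.184.206 via eth0 (matched /25)


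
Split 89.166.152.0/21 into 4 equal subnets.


New prefix = 21 + 2 = 23
Each subnet has 512 addresses
  89.166.152.0/23
  89.166.154.0/23
  89.166.156.0/23
  89.166.158.0/23
Subnets: 89.166.152.0/23, 89.166.154.0/23, 89.166.156.0/23, 89.166.158.0/23


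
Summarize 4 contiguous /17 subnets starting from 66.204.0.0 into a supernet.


Original prefix: /17
Number of subnets: 4 = 2^2
New prefix = 17 - 2 = 15
Supernet: 66.204.0.0/15


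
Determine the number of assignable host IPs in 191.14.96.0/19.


Host bits = 32 - 19 = 13
Total addresses = 2^13 = 8192
Usable = total - 2 (network and broadcast)
Usable hosts: 8190


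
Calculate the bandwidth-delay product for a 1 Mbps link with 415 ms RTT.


BDP = bandwidth * RTT
= 1 Mbps * 415 ms
= 1 * 1e6 * 415 / 1000 bits
= 415000 bits
= 51875 bytes
= 50.6592 KB
BDP = 415000 bits (51875 bytes)


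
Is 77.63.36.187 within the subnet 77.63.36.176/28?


Subnet network: 77.63.36.176
Test IP AND mask: 77.63.36.176
Yes, 77.63.36.187 is in 77.63.36.176/28


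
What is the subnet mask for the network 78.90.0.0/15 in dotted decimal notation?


/15 means 15 network bits, 17 host bits
Binary: 11111111111111100000000000000000
Mask: 255.254.0.0


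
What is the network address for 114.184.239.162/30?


IP:   01110010.10111000.11101111.10100010
Mask: 11111111.11111111.11111111.11111100
AND operation:
Net:  01110010.10111000.11101111.10100000
Network: 114.184.239.160/30


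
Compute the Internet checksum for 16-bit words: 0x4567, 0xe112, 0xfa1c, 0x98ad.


Sum all words (with carry folding):
+ 0x4567 = 0x4567
+ 0xe112 = 0x267a
+ 0xfa1c = 0x2097
+ 0x98ad = 0xb944
One's complement: ~0xb944
Checksum = 0x46bb


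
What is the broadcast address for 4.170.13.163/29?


Network: 4.170.13.160/29
Host bits = 3
Set all host bits to 1:
Broadcast: 4.170.13.167


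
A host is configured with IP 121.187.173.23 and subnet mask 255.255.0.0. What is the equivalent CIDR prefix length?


Binary: 11111111.11111111.00000000.00000000
Count leading 1s
Prefix: /16


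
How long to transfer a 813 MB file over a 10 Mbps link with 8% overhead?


Effective throughput = 10 * (1 - 8/100) = 9.2 Mbps
File size in Mb = 813 * 8 = 6504 Mb
Time = 6504 / 9.2
Time = 706.9565 seconds


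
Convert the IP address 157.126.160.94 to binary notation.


157 = 10011101
126 = 01111110
160 = 10100000
94 = 01011110
Binary: 10011101.01111110.10100000.01011110


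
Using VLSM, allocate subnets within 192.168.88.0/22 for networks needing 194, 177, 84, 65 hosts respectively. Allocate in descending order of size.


194 hosts -> /24 (254 usable): 192.168.88.0/24
177 hosts -> /24 (254 usable): 192.168.89.0/24
84 hosts -> /25 (126 usable): 192.168.90.0/25
65 hosts -> /25 (126 usable): 192.168.90.128/25
Allocation: 192.168.88.0/24 (194 hosts, 254 usable); 192.168.89.0/24 (177 hosts, 254 usable); 192.168.90.0/25 (84 hosts, 126 usable); 192.168.90.128/25 (65 hosts, 126 usable)


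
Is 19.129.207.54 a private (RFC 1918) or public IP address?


RFC 1918 private ranges:
  10.0.0.0/8 (10.0.0.0 - 10.255.255.255)
  172.16.0.0/12 (172.16.0.0 - 172.31.255.255)
  192.168.0.0/16 (192.168.0.0 - 192.168.255.255)
Public (not in any RFC 1918 range)


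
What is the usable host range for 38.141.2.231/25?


Network: 38.141.2.128
Broadcast: 38.141.2.255
First usable = network + 1
Last usable = broadcast - 1
Range: 38.141.2.129 to 38.141.2.254


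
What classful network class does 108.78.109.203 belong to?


First octet: 108
Binary: 01101100
0xxxxxxx -> Class A (1-126)
Class A, default mask 255.0.0.0 (/8)


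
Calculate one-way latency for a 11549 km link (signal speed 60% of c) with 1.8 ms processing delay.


Speed = 0.6 * 3e5 km/s = 180000 km/s
Propagation delay = 11549 / 180000 = 0.0642 s = 64.1611 ms
Processing delay = 1.8 ms
Total one-way latency = 65.9611 ms


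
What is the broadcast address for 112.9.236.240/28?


Network: 112.9.236.240/28
Host bits = 4
Set all host bits to 1:
Broadcast: 112.9.236.255


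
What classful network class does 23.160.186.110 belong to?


First octet: 23
Binary: 00010111
0xxxxxxx -> Class A (1-126)
Class A, default mask 255.0.0.0 (/8)


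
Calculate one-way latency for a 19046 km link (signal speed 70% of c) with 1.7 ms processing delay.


Speed = 0.7 * 3e5 km/s = 210000 km/s
Propagation delay = 19046 / 210000 = 0.0907 s = 90.6952 ms
Processing delay = 1.7 ms
Total one-way latency = 92.3952 ms


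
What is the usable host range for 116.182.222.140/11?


Network: 116.160.0.0
Broadcast: 116.191.255.255
First usable = network + 1
Last usable = broadcast - 1
Range: 116.160.0.1 to 116.191.255.254


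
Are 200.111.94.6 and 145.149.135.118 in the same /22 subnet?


Mask: 255.255.252.0
200.111.94.6 AND mask = 200.111.92.0
145.149.135.118 AND mask = 145.149.132.0
No, different subnets (200.111.92.0 vs 145.149.132.0)


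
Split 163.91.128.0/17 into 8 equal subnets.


New prefix = 17 + 3 = 20
Each subnet has 4096 addresses
  163.91.128.0/20
  163.91.144.0/20
  163.91.160.0/20
  163.91.176.0/20
  163.91.192.0/20
  163.91.208.0/20
  163.91.224.0/20
  163.91.240.0/20
Subnets: 163.91.128.0/20, 163.91.144.0/20, 163.91.160.0/20, 163.91.176.0/20, 163.91.192.0/20, 163.91.208.0/20, 163.91.224.0/20, 163.91.240.0/20


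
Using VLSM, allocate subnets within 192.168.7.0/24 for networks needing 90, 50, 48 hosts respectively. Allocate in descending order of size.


90 hosts -> /25 (126 usable): 192.168.7.0/25
50 hosts -> /26 (62 usable): 192.168.7.128/26
48 hosts -> /26 (62 usable): 192.168.7.192/26
Allocation: 192.168.7.0/25 (90 hosts, 126 usable); 192.168.7.128/26 (50 hosts, 62 usable); 192.168.7.192/26 (48 hosts, 62 usable)


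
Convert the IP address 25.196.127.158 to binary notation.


25 = 00011001
196 = 11000100
127 = 01111111
158 = 10011110
Binary: 00011001.11000100.01111111.10011110


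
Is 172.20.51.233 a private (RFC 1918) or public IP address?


RFC 1918 private ranges:
  10.0.0.0/8 (10.0.0.0 - 10.255.255.255)
  172.16.0.0/12 (172.16.0.0 - 172.31.255.255)
  192.168.0.0/16 (192.168.0.0 - 192.168.255.255)
Private (in 172.16.0.0/12)


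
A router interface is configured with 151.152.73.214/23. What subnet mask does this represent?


/23 means 23 network bits, 9 host bits
Binary: 11111111111111111111111000000000
Mask: 255.255.254.0


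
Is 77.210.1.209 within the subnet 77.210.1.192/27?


Subnet network: 77.210.1.192
Test IP AND mask: 77.210.1.192
Yes, 77.210.1.209 is in 77.210.1.192/27


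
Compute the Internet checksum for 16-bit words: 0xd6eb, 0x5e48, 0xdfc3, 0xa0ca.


Sum all words (with carry folding):
+ 0xd6eb = 0xd6eb
+ 0x5e48 = 0x3534
+ 0xdfc3 = 0x14f8
+ 0xa0ca = 0xb5c2
One's complement: ~0xb5c2
Checksum = 0x4a3d


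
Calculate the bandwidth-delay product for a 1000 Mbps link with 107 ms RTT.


BDP = bandwidth * RTT
= 1000 Mbps * 107 ms
= 1000 * 1e6 * 107 / 1000 bits
= 107000000 bits
= 13375000 bytes
= 13061.5234 KB
BDP = 107000000 bits (13375000 bytes)


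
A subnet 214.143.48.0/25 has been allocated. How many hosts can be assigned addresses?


Host bits = 32 - 25 = 7
Total addresses = 2^7 = 128
Usable = total - 2 (network and broadcast)
Usable hosts: 126


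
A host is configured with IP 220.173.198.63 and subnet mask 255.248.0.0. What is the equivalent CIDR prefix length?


Binary: 11111111.11111000.00000000.00000000
Count leading 1s
Prefix: /13


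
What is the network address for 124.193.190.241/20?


IP:   01111100.11000001.10111110.11110001
Mask: 11111111.11111111.11110000.00000000
AND operation:
Net:  01111100.11000001.10110000.00000000
Network: 124.193.176.0/20


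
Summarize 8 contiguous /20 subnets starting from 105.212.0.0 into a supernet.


Original prefix: /20
Number of subnets: 8 = 2^3
New prefix = 20 - 3 = 17
Supernet: 105.212.0.0/17


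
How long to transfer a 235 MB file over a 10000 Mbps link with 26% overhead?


Effective throughput = 10000 * (1 - 26/100) = 7400 Mbps
File size in Mb = 235 * 8 = 1880 Mb
Time = 1880 / 7400
Time = 0.2541 seconds


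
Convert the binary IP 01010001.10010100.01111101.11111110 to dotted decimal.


01010001 = 81
10010100 = 148
01111101 = 125
11111110 = 254
IP: 81.148.125.254


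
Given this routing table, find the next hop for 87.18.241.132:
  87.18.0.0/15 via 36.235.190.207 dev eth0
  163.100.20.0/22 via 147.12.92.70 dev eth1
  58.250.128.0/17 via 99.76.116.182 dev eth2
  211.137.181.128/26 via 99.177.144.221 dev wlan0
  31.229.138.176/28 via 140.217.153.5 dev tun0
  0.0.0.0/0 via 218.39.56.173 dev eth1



Longest prefix match for 87.18.241.132:
  /15 87.18.0.0: MATCH
  /22 163.100.20.0: no
  /17 58.250.128.0: no
  /26 211.137.181.128: no
  /28 31.229.138.176: no
  /0 0.0.0.0: MATCH
Selected: next-hop 36.235.190.207 via eth0 (matched /15)


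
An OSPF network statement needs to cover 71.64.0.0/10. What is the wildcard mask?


Subnet mask: 255.192.0.0
Wildcard = 255.255.255.255 - subnet mask
255 - 255 = 0
255 - 192 = 63
255 - 0 = 255
255 - 0 = 255
Wildcard: 0.63.255.255


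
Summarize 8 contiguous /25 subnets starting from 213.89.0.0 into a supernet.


Original prefix: /25
Number of subnets: 8 = 2^3
New prefix = 25 - 3 = 22
Supernet: 213.89.0.0/22


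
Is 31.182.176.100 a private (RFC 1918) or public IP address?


RFC 1918 private ranges:
  10.0.0.0/8 (10.0.0.0 - 10.255.255.255)
  172.16.0.0/12 (172.16.0.0 - 172.31.255.255)
  192.168.0.0/16 (192.168.0.0 - 192.168.255.255)
Public (not in any RFC 1918 range)


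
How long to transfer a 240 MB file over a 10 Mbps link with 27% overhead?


Effective throughput = 10 * (1 - 27/100) = 7.3 Mbps
File size in Mb = 240 * 8 = 1920 Mb
Time = 1920 / 7.3
Time = 263.0137 seconds


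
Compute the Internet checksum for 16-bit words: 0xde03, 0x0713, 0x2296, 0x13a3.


Sum all words (with carry folding):
+ 0xde03 = 0xde03
+ 0x0713 = 0xe516
+ 0x2296 = 0x07ad
+ 0x13a3 = 0x1b50
One's complement: ~0x1b50
Checksum = 0xe4af


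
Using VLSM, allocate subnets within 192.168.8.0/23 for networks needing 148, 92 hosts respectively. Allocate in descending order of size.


148 hosts -> /24 (254 usable): 192.168.8.0/24
92 hosts -> /25 (126 usable): 192.168.9.0/25
Allocation: 192.168.8.0/24 (148 hosts, 254 usable); 192.168.9.0/25 (92 hosts, 126 usable)


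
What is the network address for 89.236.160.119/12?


IP:   01011001.11101100.10100000.01110111
Mask: 11111111.11110000.00000000.00000000
AND operation:
Net:  01011001.11100000.00000000.00000000
Network: 89.224.0.0/12


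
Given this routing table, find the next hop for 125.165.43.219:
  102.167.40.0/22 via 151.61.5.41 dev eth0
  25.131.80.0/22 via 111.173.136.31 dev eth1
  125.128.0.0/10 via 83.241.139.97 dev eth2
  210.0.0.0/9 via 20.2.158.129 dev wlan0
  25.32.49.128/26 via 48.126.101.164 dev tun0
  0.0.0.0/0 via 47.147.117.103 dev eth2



Longest prefix match for 125.165.43.219:
  /22 102.167.40.0: no
  /22 25.131.80.0: no
  /10 125.128.0.0: MATCH
  /9 210.0.0.0: no
  /26 25.32.49.128: no
  /0 0.0.0.0: MATCH
Selected: next-hop 83.241.139.97 via eth2 (matched /10)


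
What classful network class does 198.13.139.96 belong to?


First octet: 198
Binary: 11000110
110xxxxx -> Class C (192-223)
Class C, default mask 255.255.255.0 (/24)


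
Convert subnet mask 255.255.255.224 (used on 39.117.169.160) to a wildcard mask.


Subnet mask: 255.255.255.224
Wildcard = 255.255.255.255 - subnet mask
255 - 255 = 0
255 - 255 = 0
255 - 255 = 0
255 - 224 = 31
Wildcard: 0.0.0.31


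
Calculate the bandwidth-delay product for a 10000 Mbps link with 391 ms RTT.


BDP = bandwidth * RTT
= 10000 Mbps * 391 ms
= 10000 * 1e6 * 391 / 1000 bits
= 3910000000 bits
= 488750000 bytes
= 477294.9219 KB
BDP = 3910000000 bits (488750000 bytes)


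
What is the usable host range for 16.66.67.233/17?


Network: 16.66.0.0
Broadcast: 16.66.127.255
First usable = network + 1
Last usable = broadcast - 1
Range: 16.66.0.1 to 16.66.127.254


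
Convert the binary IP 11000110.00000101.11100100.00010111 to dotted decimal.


11000110 = 198
00000101 = 5
11100100 = 228
00010111 = 23
IP: 198.5.228.23


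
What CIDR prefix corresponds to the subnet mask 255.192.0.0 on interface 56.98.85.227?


Binary: 11111111.11000000.00000000.00000000
Count leading 1s
Prefix: /10


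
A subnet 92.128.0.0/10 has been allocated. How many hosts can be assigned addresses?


Host bits = 32 - 10 = 22
Total addresses = 2^22 = 4194304
Usable = total - 2 (network and broadcast)
Usable hosts: 4194302


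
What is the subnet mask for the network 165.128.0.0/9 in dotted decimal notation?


/9 means 9 network bits, 23 host bits
Binary: 11111111100000000000000000000000
Mask: 255.128.0.0


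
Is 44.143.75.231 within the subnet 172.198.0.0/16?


Subnet network: 172.198.0.0
Test IP AND mask: 44.143.0.0
No, 44.143.75.231 is not in 172.198.0.0/16


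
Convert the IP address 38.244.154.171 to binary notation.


38 = 00100110
244 = 11110100
154 = 10011010
171 = 10101011
Binary: 00100110.11110100.10011010.10101011


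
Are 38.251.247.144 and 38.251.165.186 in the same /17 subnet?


Mask: 255.255.128.0
38.251.247.144 AND mask = 38.251.128.0
38.251.165.186 AND mask = 38.251.128.0
Yes, same subnet (38.251.128.0)


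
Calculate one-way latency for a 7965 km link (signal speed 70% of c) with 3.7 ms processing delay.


Speed = 0.7 * 3e5 km/s = 210000 km/s
Propagation delay = 7965 / 210000 = 0.0379 s = 37.9286 ms
Processing delay = 3.7 ms
Total one-way latency = 41.6286 ms


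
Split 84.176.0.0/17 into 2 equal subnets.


New prefix = 17 + 1 = 18
Each subnet has 16384 addresses
  84.176.0.0/18
  84.176.64.0/18
Subnets: 84.176.0.0/18, 84.176.64.0/18


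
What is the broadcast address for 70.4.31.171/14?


Network: 70.4.0.0/14
Host bits = 18
Set all host bits to 1:
Broadcast: 70.7.255.255


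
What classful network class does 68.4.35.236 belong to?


First octet: 68
Binary: 01000100
0xxxxxxx -> Class A (1-126)
Class A, default mask 255.0.0.0 (/8)


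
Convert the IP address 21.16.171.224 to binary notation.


21 = 00010101
16 = 00010000
171 = 10101011
224 = 11100000
Binary: 00010101.00010000.10101011.11100000


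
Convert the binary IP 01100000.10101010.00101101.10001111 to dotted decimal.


01100000 = 96
10101010 = 170
00101101 = 45
10001111 = 143
IP: 96.170.45.143


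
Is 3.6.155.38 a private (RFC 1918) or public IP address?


RFC 1918 private ranges:
  10.0.0.0/8 (10.0.0.0 - 10.255.255.255)
  172.16.0.0/12 (172.16.0.0 - 172.31.255.255)
  192.168.0.0/16 (192.168.0.0 - 192.168.255.255)
Public (not in any RFC 1918 range)


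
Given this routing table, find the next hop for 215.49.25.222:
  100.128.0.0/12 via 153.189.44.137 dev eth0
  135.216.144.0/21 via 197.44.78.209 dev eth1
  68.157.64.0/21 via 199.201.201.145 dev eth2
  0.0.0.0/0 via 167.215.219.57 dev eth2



Longest prefix match for 215.49.25.222:
  /12 100.128.0.0: no
  /21 135.216.144.0: no
  /21 68.157.64.0: no
  /0 0.0.0.0: MATCH
Selected: next-hop 167.215.219.57 via eth2 (matched /0)


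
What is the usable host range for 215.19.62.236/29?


Network: 215.19.62.232
Broadcast: 215.19.62.239
First usable = network + 1
Last usable = broadcast - 1
Range: 215.19.62.233 to 215.19.62.238
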